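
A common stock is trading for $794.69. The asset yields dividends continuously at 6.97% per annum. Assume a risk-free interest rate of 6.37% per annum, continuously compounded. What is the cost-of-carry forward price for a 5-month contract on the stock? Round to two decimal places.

F = S·e^((r − q)T) = 794.69 · e^((0.0637 − 0.0697) × 5/12)
= 794.69 · e^-0.002500 = 794.69 × 0.997503
F = $792.71

$792.71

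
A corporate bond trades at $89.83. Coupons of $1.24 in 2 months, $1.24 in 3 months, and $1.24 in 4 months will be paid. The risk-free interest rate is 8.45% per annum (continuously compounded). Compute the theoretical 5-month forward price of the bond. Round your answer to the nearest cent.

PV(coupons) I = 1.24·e^(−0.0845·2/12) + 1.24·e^(−0.0845·3/12) + 1.24·e^(−0.0845·4/12)
I = 1.2227 + 1.2141 + 1.2056 = 3.6424
F = (S − I)·e^(rT) = (89.83 − 3.6424) · e^(0.0845·5/12)
= 86.1876 · e^0.035208 = 86.1876 × 1.035835 = $89.28

$89.28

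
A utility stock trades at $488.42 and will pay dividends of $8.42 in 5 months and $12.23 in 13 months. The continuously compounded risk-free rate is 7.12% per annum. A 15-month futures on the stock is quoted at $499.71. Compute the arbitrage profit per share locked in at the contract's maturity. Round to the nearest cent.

PV(dividends) I = 8.42·e^(−0.0712·5/12) + 12.23·e^(−0.0712·13/12) = 19.4960
Fair futures F* = (S − I)·e^(rT) = (488.42 − 19.4960)·e^0.089000 = 468.9240 × 1.093081 = 512.5719
Market $499.71 < fair 512.5719: forward underpriced → reverse cash-and-carry (short the stock, invest proceeds at r, pay the dividends, go long the forward).
Profit at T = |F_mkt − F*| = |499.71 − 512.5719| = $12.86 per share

$12.86 per share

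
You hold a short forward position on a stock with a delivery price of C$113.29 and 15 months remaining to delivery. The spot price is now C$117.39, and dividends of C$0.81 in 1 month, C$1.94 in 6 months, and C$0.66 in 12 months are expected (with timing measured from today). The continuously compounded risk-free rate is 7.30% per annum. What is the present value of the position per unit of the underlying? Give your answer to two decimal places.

-C$10.69

PV(remaining dividends) I = 0.81·e^(−0.0730·1/12) + 1.94·e^(−0.0730·6/12) + 0.66·e^(−0.0730·12/12) = 3.2891
Current forward F = (S − I)·e^(rT) = (117.39 − 3.2891)·e^(0.0730·15/12) = 114.1009 × 1.095543 = 125.0024
Value (long) = (F − K)·e^(−rT) = (125.0024 − 113.29) × 0.912789 = 10.6909
Short position value = −(long value) = -C$10.69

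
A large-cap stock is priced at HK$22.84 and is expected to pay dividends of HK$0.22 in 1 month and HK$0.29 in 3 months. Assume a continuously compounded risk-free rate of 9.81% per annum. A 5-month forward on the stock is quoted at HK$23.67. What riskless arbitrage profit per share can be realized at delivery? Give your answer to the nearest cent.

HK$0.40 per share

PV(dividends) I = 0.22·e^(−0.0981·1/12) + 0.29·e^(−0.0981·3/12) = 0.5012
Fair forward F* = (S − I)·e^(rT) = (22.84 − 0.5012)·e^0.040875 = 22.3388 × 1.041722 = 23.2708
Market HK$23.67 > fair 23.2708: forward overpriced → cash-and-carry (borrow at r, buy the stock and collect the dividends, short the forward).
Profit at T = |F_mkt − F*| = |23.67 − 23.2708| = HK$0.40 per share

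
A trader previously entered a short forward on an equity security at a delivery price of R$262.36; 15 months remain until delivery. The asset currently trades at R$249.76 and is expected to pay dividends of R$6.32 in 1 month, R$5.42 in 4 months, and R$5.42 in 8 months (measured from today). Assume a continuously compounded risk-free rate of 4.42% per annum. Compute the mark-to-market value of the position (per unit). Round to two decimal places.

R$15.40

PV(remaining dividends) I = 6.32·e^(−0.0442·1/12) + 5.42·e^(−0.0442·4/12) + 5.42·e^(−0.0442·8/12) = 16.9001
Current forward F = (S − I)·e^(rT) = (249.76 − 16.9001)·e^(0.0442·15/12) = 232.8599 × 1.056805 = 246.0875
Value (long) = (F − K)·e^(−rT) = (246.0875 − 262.36) × 0.946249 = -15.3978
Short position value = −(long value) = R$15.40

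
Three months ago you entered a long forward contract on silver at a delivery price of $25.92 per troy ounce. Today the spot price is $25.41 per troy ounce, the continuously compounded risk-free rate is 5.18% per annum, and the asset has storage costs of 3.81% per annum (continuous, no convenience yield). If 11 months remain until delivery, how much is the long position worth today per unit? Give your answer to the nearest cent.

$1.60 per troy ounce

Current fair forward for the remaining 11 months: F = S·e^((r + u)·T), (r + u) = 0.0518 + 0.0381 = 0.0899
F = 25.41 · e^(0.0899 × 11/12) = 25.41 × 1.085899 = 27.5927
Value of long forward = (F − K)·e^(−rT) = (27.5927 − 25.92) · e^(−0.0518·11/12)
= 1.6727 × 0.953626 = 1.60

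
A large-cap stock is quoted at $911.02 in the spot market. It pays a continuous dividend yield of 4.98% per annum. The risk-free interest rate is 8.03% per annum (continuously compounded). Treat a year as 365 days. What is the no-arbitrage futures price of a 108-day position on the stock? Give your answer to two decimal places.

$919.28

F = S·e^((r − q)T) = 911.02 · e^((0.0803 − 0.0498) × 108/365)
= 911.02 · e^0.009025 = 911.02 × 1.009066
F = $919.28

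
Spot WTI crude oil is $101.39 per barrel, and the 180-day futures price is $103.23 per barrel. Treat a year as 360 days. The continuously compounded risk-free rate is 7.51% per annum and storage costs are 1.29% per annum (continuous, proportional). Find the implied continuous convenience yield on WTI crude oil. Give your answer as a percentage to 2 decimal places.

F = S·e^((r+u−y)T) ⇒ (r+u−y) = ln(F/S)/T
ln(103.23/101.39) = 0.017985; /T ⇒ 0.035970
y = r + u − ln(F/S)/T = 0.0751 + 0.0129 − 0.035970 = 0.052030
y = 5.20%

5.20%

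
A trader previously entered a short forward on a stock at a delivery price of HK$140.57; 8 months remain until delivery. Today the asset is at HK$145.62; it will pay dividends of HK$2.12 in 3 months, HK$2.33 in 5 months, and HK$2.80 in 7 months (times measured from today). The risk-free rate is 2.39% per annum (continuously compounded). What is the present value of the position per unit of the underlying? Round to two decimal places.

-HK$0.10

PV(remaining dividends) I = 2.12·e^(−0.0239·3/12) + 2.33·e^(−0.0239·5/12) + 2.80·e^(−0.0239·7/12) = 7.1755
Current forward F = (S − I)·e^(rT) = (145.62 − 7.1755)·e^(0.0239·8/12) = 138.4445 × 1.016061 = 140.6681
Value (long) = (F − K)·e^(−rT) = (140.6681 − 140.57) × 0.984193 = 0.0965
Short position value = −(long value) = -HK$0.10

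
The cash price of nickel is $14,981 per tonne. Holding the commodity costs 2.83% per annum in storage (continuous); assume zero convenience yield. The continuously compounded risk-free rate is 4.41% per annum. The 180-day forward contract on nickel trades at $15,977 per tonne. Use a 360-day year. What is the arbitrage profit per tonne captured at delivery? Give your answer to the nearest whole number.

Fair forward: F* = S·e^(carry·T), with carry = (r + u) = 0.0441 + 0.0283 = 0.0724
F* = 14981 · e^(0.0724 × 180/360) = 14981 · e^0.036200 = 14981 × 1.036863 = $15533.2446
Market $15977 > fair $15533.2446: forward overpriced → cash-and-carry (buy spot, short the forward).
At maturity, profit = |F_mkt − F*| = |15977 − 15533.2446| = $444 per tonne

$444 per tonne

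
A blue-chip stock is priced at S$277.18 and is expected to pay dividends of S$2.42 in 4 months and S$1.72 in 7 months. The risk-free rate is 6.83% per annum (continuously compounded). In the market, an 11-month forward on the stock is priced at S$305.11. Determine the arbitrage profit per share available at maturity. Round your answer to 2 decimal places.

S$14.30 per share

PV(dividends) I = 2.42·e^(−0.0683·4/12) + 1.72·e^(−0.0683·7/12) = 4.0183
Fair forward F* = (S − I)·e^(rT) = (277.18 − 4.0183)·e^0.062608 = 273.1617 × 1.064609 = 290.8104
Market S$305.11 > fair 290.8104: forward overpriced → cash-and-carry (borrow at r, buy the stock and collect the dividends, short the forward).
Profit at T = |F_mkt − F*| = |305.11 − 290.8104| = S$14.30 per share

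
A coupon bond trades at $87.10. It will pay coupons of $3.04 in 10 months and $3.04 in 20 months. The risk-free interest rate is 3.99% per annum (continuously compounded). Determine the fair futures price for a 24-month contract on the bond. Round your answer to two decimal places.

$88.07

PV(coupons) I = 3.04·e^(−0.0399·10/12) + 3.04·e^(−0.0399·20/12)
I = 2.9406 + 2.8444 = 5.7850
F = (S − I)·e^(rT) = (87.10 − 5.7850) · e^(0.0399·24/12)
= 81.3150 · e^0.079800 = 81.3150 × 1.083070 = $88.07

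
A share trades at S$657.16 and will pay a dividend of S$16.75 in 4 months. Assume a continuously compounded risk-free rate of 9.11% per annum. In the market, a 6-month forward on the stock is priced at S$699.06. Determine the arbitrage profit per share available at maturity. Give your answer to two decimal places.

S$28.28 per share

PV(dividends) I = 16.75·e^(−0.0911·4/12) = 16.2490
Fair forward F* = (S − I)·e^(rT) = (657.16 − 16.2490)·e^0.045550 = 640.9110 × 1.046603 = 670.7794
Market S$699.06 > fair 670.7794: forward overpriced → cash-and-carry (borrow at r, buy the stock and collect the dividends, short the forward).
Profit at T = |F_mkt − F*| = |699.06 − 670.7794| = S$28.28 per share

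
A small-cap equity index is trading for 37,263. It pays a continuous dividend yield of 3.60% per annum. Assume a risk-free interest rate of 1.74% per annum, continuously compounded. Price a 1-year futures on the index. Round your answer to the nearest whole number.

F = S·e^((r − q)T) = 37263 · e^((0.0174 − 0.0360) × 12/12)
= 37263 · e^-0.018600 = 37263 × 0.981572
F = 36,576

36,576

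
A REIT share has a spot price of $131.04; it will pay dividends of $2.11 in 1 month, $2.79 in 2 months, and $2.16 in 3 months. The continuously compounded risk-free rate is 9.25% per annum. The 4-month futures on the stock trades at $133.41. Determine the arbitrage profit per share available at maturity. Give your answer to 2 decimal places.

PV(dividends) I = 2.11·e^(−0.0925·1/12) + 2.79·e^(−0.0925·2/12) + 2.16·e^(−0.0925·3/12) = 6.9517
Fair futures F* = (S − I)·e^(rT) = (131.04 − 6.9517)·e^0.030833 = 124.0883 × 1.031313 = 127.9739
Market $133.41 > fair 127.9739: forward overpriced → cash-and-carry (borrow at r, buy the stock and collect the dividends, short the forward).
Profit at T = |F_mkt − F*| = |133.41 − 127.9739| = $5.44 per share

$5.44 per share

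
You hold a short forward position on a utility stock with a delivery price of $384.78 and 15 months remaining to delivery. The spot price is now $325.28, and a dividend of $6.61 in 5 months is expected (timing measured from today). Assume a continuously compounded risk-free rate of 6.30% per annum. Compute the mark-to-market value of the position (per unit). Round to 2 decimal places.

$36.80

PV(remaining dividends) I = 6.61·e^(−0.0630·5/12) = 6.4387
Current forward F = (S − I)·e^(rT) = (325.28 − 6.4387)·e^(0.0630·15/12) = 318.8413 × 1.081934 = 344.9652
Value (long) = (F − K)·e^(−rT) = (344.9652 − 384.78) × 0.924271 = -36.7997
Short position value = −(long value) = $36.80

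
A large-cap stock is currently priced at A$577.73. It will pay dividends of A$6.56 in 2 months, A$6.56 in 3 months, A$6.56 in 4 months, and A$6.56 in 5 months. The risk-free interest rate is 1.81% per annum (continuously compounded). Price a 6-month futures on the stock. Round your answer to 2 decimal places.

A$556.64

PV(dividends) I = 6.56·e^(−0.0181·2/12) + 6.56·e^(−0.0181·3/12) + 6.56·e^(−0.0181·4/12) + 6.56·e^(−0.0181·5/12)
I = 6.5402 + 6.5304 + 6.5205 + 6.5107 = 26.1018
F = (S − I)·e^(rT) = (577.73 − 26.1018) · e^(0.0181·6/12)
= 551.6282 · e^0.009050 = 551.6282 × 1.009091 = A$556.64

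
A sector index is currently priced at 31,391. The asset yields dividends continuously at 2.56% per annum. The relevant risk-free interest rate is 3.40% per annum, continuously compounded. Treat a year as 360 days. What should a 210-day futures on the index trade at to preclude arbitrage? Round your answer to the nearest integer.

F = S·e^((r − q)T) = 31391 · e^((0.0340 − 0.0256) × 210/360)
= 31391 · e^0.004900 = 31391 × 1.004912
F = 31,545

31,545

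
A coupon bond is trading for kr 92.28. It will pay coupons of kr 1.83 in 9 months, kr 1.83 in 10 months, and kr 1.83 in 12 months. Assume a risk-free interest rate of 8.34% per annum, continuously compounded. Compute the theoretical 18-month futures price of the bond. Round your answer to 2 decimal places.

kr 98.79

PV(coupons) I = 1.83·e^(−0.0834·9/12) + 1.83·e^(−0.0834·10/12) + 1.83·e^(−0.0834·12/12)
I = 1.7190 + 1.7071 + 1.6836 = 5.1097
F = (S − I)·e^(rT) = (92.28 − 5.1097) · e^(0.0834·18/12)
= 87.1703 · e^0.125100 = 87.1703 × 1.133262 = kr 98.79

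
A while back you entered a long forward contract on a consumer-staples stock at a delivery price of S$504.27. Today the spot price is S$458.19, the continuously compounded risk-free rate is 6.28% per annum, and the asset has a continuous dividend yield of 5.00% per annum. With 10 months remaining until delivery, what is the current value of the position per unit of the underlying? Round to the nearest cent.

Current fair forward for the remaining 10 months: F = S·e^((r − q)·T), (r − q) = 0.0628 − 0.0500 = 0.0128
F = 458.19 · e^(0.0128 × 10/12) = 458.19 × 1.010724 = 463.1036
Value of long forward = (F − K)·e^(−rT) = (463.1036 − 504.27) · e^(−0.0628·10/12)
= -41.1664 × 0.949012 = -39.07

-S$39.07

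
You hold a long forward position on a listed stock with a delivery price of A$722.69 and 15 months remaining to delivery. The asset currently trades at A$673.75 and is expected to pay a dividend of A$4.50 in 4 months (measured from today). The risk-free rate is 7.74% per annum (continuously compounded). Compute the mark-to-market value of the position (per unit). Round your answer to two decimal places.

A$13.32

PV(remaining dividends) I = 4.50·e^(−0.0774·4/12) = 4.3854
Current forward F = (S − I)·e^(rT) = (673.75 − 4.3854)·e^(0.0774·15/12) = 669.3646 × 1.101585 = 737.3620
Value (long) = (F − K)·e^(−rT) = (737.3620 − 722.69) × 0.907783 = 13.3190
Value = A$13.32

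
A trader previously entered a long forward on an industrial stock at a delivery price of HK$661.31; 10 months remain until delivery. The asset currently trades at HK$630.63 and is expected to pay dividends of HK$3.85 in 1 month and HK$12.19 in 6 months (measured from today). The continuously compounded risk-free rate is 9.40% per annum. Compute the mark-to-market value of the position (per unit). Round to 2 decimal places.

PV(remaining dividends) I = 3.85·e^(−0.0940·1/12) + 12.19·e^(−0.0940·6/12) = 15.4503
Current forward F = (S − I)·e^(rT) = (630.63 − 15.4503)·e^(0.0940·10/12) = 615.1797 × 1.081483 = 665.3064
Value (long) = (F − K)·e^(−rT) = (665.3064 − 661.31) × 0.924656 = 3.6953
Value = HK$3.70

HK$3.70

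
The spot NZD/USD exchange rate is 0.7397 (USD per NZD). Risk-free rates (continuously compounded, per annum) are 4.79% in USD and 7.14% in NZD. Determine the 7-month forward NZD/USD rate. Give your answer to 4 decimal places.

0.7296

F = S·e^((r_USD − r_NZD)T) = 0.7397 · e^((0.0479 − 0.0714) × 7/12)
= 0.7397 · e^-0.013708 = 0.7397 × 0.986386
F = 0.7296 USD per NZD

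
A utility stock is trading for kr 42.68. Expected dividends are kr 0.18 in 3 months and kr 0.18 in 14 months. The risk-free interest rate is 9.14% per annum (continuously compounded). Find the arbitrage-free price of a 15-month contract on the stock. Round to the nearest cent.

kr 47.47

PV(dividends) I = 0.18·e^(−0.0914·3/12) + 0.18·e^(−0.0914·14/12)
I = 0.1759 + 0.1618 = 0.3377
F = (S − I)·e^(rT) = (42.68 − 0.3377) · e^(0.0914·15/12)
= 42.3423 · e^0.114250 = 42.3423 × 1.121032 = kr 47.47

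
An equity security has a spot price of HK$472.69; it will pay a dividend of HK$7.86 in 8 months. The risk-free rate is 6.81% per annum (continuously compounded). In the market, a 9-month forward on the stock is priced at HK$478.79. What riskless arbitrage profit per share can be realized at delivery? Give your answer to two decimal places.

HK$10.77 per share

PV(dividends) I = 7.86·e^(−0.0681·8/12) = 7.5111
Fair forward F* = (S − I)·e^(rT) = (472.69 − 7.5111)·e^0.051075 = 465.1789 × 1.052402 = 489.5552
Market HK$478.79 < fair 489.5552: forward underpriced → reverse cash-and-carry (short the stock, invest proceeds at r, pay the dividends, go long the forward).
Profit at T = |F_mkt − F*| = |478.79 − 489.5552| = HK$10.77 per share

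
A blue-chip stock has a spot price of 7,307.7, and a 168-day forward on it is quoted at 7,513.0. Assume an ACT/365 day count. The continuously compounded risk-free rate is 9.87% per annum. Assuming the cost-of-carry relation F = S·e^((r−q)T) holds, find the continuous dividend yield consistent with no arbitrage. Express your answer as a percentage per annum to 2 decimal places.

3.85%

From F = S·e^((r−q)T): (r − q) = ln(F/S)/T
ln(7513.0/7307.7) = ln(1.028094) = 0.027707
(r − q) = 0.027707 / (168/365) = 0.060197
q = r − ln(F/S)/T = 0.0987 − 0.060197 = 0.038503
q = 3.85%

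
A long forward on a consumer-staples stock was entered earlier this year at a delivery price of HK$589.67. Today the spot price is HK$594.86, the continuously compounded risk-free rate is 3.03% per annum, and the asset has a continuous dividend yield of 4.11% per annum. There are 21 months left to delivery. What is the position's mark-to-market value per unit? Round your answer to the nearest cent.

-HK$5.64

Current fair forward for the remaining 21 months: F = S·e^((r − q)·T), (r − q) = 0.0303 − 0.0411 = -0.0108
F = 594.86 · e^(-0.0108 × 21/12) = 594.86 × 0.981277 = 583.7224
Value of long forward = (F − K)·e^(−rT) = (583.7224 − 589.67) · e^(−0.0303·21/12)
= -5.9476 × 0.948356 = -5.64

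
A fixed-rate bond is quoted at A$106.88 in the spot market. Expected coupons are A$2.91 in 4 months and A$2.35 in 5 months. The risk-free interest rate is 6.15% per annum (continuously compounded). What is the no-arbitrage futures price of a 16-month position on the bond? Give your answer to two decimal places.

PV(coupons) I = 2.91·e^(−0.0615·4/12) + 2.35·e^(−0.0615·5/12)
I = 2.8510 + 2.2905 = 5.1415
F = (S − I)·e^(rT) = (106.88 − 5.1415) · e^(0.0615·16/12)
= 101.7385 · e^0.082000 = 101.7385 × 1.085456 = A$110.43

A$110.43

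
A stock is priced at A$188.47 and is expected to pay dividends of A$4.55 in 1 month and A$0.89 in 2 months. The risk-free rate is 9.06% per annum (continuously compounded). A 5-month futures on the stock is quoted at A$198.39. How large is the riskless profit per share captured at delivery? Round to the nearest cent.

A$8.27 per share

PV(dividends) I = 4.55·e^(−0.0906·1/12) + 0.89·e^(−0.0906·2/12) = 5.3924
Fair futures F* = (S − I)·e^(rT) = (188.47 − 5.3924)·e^0.037750 = 183.0776 × 1.038472 = 190.1210
Market A$198.39 > fair 190.1210: forward overpriced → cash-and-carry (borrow at r, buy the stock and collect the dividends, short the forward).
Profit at T = |F_mkt − F*| = |198.39 − 190.1210| = A$8.27 per share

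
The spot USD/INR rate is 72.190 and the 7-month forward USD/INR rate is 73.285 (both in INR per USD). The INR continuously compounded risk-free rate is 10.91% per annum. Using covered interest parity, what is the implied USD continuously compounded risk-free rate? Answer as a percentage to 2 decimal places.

F = S·e^((r_INR − r_USD)T) ⇒ r_USD = r_INR − ln(F/S)/T
ln(73.285/72.190) = 0.015054; /(7/12) = 0.025807
r_USD = 0.1091 − 0.025807 = 0.083293
r_USD = 8.33%

8.33%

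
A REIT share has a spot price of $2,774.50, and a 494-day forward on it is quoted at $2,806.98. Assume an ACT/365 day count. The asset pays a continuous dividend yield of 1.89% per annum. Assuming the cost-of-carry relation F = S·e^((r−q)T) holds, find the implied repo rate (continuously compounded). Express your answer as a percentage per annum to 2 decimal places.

From F = S·e^((r−q)T): (r − q) = ln(F/S)/T
ln(2806.98/2774.50) = ln(1.011707) = 0.011639
(r − q) = 0.011639 / (494/365) = 0.008600
r = ln(F/S)/T + q = 0.008600 + 0.0189 = 0.027500
r = 2.75%

2.75%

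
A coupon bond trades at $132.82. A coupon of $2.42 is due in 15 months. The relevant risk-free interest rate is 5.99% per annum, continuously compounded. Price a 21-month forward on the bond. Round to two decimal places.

PV(coupons) I = 2.42·e^(−0.0599·15/12)
I = 2.2454
F = (S − I)·e^(rT) = (132.82 − 2.2454) · e^(0.0599·21/12)
= 130.5746 · e^0.104825 = 130.5746 × 1.110516 = $145.01

$145.01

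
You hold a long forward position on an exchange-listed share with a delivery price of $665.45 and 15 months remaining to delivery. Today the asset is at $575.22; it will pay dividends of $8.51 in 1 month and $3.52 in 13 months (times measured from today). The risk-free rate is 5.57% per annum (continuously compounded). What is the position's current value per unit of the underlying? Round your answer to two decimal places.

-$57.26

PV(remaining dividends) I = 8.51·e^(−0.0557·1/12) + 3.52·e^(−0.0557·13/12) = 11.7845
Current forward F = (S − I)·e^(rT) = (575.22 − 11.7845)·e^(0.0557·15/12) = 563.4355 × 1.072106 = 604.0626
Value (long) = (F − K)·e^(−rT) = (604.0626 − 665.45) × 0.932744 = -57.2587
Value = -$57.26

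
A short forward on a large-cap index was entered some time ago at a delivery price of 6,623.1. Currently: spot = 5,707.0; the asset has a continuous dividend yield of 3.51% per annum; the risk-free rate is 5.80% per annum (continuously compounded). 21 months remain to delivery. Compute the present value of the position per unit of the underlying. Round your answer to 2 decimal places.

Current fair forward for the remaining 21 months: F = S·e^((r − q)·T), (r − q) = 0.0580 − 0.0351 = 0.0229
F = 5707.0 · e^(0.0229 × 21/12) = 5707.0 × 1.04088884 = 5940.3526
Value of long forward = (F − K)·e^(−rT) = (5940.3526 − 6623.1) · e^(−0.0580·21/12)
= -682.7474 × 0.90348118 = -616.85
Short position value = −(long value) = 616.85

616.85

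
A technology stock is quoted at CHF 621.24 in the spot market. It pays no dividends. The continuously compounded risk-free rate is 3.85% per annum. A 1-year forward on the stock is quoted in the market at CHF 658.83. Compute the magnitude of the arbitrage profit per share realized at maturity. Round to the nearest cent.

Fair forward: F* = S·e^(carry·T), with carry = r = 0.0385
F* = 621.24 · e^(0.0385 × 1) = 621.24 · e^0.038500 = 621.24 × 1.039251 = CHF 645.6243
Market CHF 658.83 > fair CHF 645.6243: forward overpriced → cash-and-carry (buy spot, short the forward).
At maturity, profit = |F_mkt − F*| = |658.83 − 645.6243| = CHF 13.21 per share

CHF 13.21 per share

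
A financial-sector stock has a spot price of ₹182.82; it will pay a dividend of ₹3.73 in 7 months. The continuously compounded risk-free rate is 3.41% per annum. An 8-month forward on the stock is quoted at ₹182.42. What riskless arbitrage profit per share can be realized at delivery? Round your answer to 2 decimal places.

₹0.86 per share

PV(dividends) I = 3.73·e^(−0.0341·7/12) = 3.6565
Fair forward F* = (S − I)·e^(rT) = (182.82 − 3.6565)·e^0.022733 = 179.1635 × 1.022993 = 183.2830
Market ₹182.42 < fair 183.2830: forward underpriced → reverse cash-and-carry (short the stock, invest proceeds at r, pay the dividends, go long the forward).
Profit at T = |F_mkt − F*| = |182.42 − 183.2830| = ₹0.86 per share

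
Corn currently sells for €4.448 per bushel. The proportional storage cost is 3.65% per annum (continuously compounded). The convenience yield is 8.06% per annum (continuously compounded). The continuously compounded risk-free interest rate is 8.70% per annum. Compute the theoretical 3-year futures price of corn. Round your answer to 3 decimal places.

Net carry = r + u − y = 0.0870 + 0.0365 − 0.0806 = 0.0429
F = S·e^((r+u−y)T) = 4.448 · e^(0.0429 × 3) = 4.448 · e^0.128700
= 4.448 × 1.137349 = €5.059 per bushel

€5.059 per bushel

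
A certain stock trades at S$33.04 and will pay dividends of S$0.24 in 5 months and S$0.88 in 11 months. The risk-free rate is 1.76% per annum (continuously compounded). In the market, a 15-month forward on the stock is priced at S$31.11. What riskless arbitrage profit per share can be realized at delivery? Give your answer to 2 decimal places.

PV(dividends) I = 0.24·e^(−0.0176·5/12) + 0.88·e^(−0.0176·11/12) = 1.1042
Fair forward F* = (S − I)·e^(rT) = (33.04 − 1.1042)·e^0.022000 = 31.9358 × 1.022244 = 32.6462
Market S$31.11 < fair 32.6462: forward underpriced → reverse cash-and-carry (short the stock, invest proceeds at r, pay the dividends, go long the forward).
Profit at T = |F_mkt − F*| = |31.11 − 32.6462| = S$1.54 per share

S$1.54 per share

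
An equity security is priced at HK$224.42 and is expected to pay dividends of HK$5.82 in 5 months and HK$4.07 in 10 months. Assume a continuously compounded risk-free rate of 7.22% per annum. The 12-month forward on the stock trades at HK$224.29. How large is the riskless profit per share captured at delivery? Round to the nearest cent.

PV(dividends) I = 5.82·e^(−0.0722·5/12) + 4.07·e^(−0.0722·10/12) = 9.4799
Fair forward F* = (S − I)·e^(rT) = (224.42 − 9.4799)·e^0.072200 = 214.9401 × 1.074870 = 231.0327
Market HK$224.29 < fair 231.0327: forward underpriced → reverse cash-and-carry (short the stock, invest proceeds at r, pay the dividends, go long the forward).
Profit at T = |F_mkt − F*| = |224.29 − 231.0327| = HK$6.74 per share

HK$6.74 per share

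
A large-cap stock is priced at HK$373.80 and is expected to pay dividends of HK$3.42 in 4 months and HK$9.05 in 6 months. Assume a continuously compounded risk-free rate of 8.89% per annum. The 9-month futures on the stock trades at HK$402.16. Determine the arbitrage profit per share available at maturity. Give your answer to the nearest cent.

HK$15.39 per share

PV(dividends) I = 3.42·e^(−0.0889·4/12) + 9.05·e^(−0.0889·6/12) = 11.9767
Fair futures F* = (S − I)·e^(rT) = (373.80 − 11.9767)·e^0.066675 = 361.8233 × 1.068948 = 386.7703
Market HK$402.16 > fair 386.7703: forward overpriced → cash-and-carry (borrow at r, buy the stock and collect the dividends, short the forward).
Profit at T = |F_mkt − F*| = |402.16 − 386.7703| = HK$15.39 per share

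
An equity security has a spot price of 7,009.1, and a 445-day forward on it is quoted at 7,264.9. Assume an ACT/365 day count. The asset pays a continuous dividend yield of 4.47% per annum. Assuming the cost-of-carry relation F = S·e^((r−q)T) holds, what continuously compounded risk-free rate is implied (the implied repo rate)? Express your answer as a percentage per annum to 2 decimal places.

From F = S·e^((r−q)T): (r − q) = ln(F/S)/T
ln(7264.9/7009.1) = ln(1.036495) = 0.035845
(r − q) = 0.035845 / (445/365) = 0.029401
r = ln(F/S)/T + q = 0.029401 + 0.0447 = 0.074101
r = 7.41%

7.41%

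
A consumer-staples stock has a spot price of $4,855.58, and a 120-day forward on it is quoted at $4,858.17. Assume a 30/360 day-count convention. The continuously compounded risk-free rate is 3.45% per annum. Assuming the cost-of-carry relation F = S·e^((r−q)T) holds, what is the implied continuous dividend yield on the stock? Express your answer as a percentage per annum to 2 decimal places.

3.29%

From F = S·e^((r−q)T): (r − q) = ln(F/S)/T
ln(4858.17/4855.58) = ln(1.000533) = 0.000533
(r − q) = 0.000533 / (120/360) = 0.001599
q = r − ln(F/S)/T = 0.0345 − 0.001599 = 0.032901
q = 3.29%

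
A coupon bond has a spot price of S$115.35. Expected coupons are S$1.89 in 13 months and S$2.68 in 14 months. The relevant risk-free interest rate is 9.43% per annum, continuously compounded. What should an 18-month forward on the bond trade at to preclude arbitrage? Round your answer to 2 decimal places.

S$128.15

PV(coupons) I = 1.89·e^(−0.0943·13/12) + 2.68·e^(−0.0943·14/12)
I = 1.7065 + 2.4008 = 4.1073
F = (S − I)·e^(rT) = (115.35 − 4.1073) · e^(0.0943·18/12)
= 111.2427 · e^0.141450 = 111.2427 × 1.151943 = S$128.15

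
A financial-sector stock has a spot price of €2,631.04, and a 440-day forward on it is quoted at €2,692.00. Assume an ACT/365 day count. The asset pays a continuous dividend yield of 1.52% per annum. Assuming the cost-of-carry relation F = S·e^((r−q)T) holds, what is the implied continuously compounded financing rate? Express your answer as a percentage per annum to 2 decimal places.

From F = S·e^((r−q)T): (r − q) = ln(F/S)/T
ln(2692.00/2631.04) = ln(1.023170) = 0.022906
(r − q) = 0.022906 / (440/365) = 0.019002
r = ln(F/S)/T + q = 0.019002 + 0.0152 = 0.034202
r = 3.42%

3.42%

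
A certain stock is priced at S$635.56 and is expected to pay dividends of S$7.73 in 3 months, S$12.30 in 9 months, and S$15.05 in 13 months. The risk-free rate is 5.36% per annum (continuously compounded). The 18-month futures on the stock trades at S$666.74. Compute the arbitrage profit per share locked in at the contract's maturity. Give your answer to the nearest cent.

PV(dividends) I = 7.73·e^(−0.0536·3/12) + 12.30·e^(−0.0536·9/12) + 15.05·e^(−0.0536·13/12) = 33.6434
Fair futures F* = (S − I)·e^(rT) = (635.56 − 33.6434)·e^0.080400 = 601.9166 × 1.083720 = 652.3091
Market S$666.74 > fair 652.3091: forward overpriced → cash-and-carry (borrow at r, buy the stock and collect the dividends, short the forward).
Profit at T = |F_mkt − F*| = |666.74 − 652.3091| = S$14.43 per share

S$14.43 per share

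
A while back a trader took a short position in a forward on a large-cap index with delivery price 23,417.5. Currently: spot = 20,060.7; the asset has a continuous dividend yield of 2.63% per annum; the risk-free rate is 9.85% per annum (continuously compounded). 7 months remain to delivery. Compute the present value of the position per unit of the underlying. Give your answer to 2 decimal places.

2354.61

Current fair forward for the remaining 7 months: F = S·e^((r − q)·T), (r − q) = 0.0985 − 0.0263 = 0.0722
F = 20060.7 · e^(0.0722 × 7/12) = 20060.7 × 1.04301616 = 20923.6343
Value of long forward = (F − K)·e^(−rT) = (20923.6343 − 23417.5) · e^(−0.0985·7/12)
= -2493.8657 × 0.94416123 = -2354.61
Short position value = −(long value) = 2354.61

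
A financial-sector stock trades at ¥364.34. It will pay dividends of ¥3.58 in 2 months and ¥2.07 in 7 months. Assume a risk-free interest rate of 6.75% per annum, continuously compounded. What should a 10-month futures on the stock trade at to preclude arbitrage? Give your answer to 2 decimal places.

¥379.57

PV(dividends) I = 3.58·e^(−0.0675·2/12) + 2.07·e^(−0.0675·7/12)
I = 3.5400 + 1.9901 = 5.5301
F = (S − I)·e^(rT) = (364.34 − 5.5301) · e^(0.0675·10/12)
= 358.8099 · e^0.056250 = 358.8099 × 1.057862 = ¥379.57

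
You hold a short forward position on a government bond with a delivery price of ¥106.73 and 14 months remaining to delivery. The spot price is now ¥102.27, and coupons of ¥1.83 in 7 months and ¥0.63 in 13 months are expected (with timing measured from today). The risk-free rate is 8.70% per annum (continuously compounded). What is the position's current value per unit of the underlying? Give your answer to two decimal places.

PV(remaining coupons) I = 1.83·e^(−0.0870·7/12) + 0.63·e^(−0.0870·13/12) = 2.3128
Current forward F = (S − I)·e^(rT) = (102.27 − 2.3128)·e^(0.0870·14/12) = 99.9572 × 1.106830 = 110.6356
Value (long) = (F − K)·e^(−rT) = (110.6356 − 106.73) × 0.903481 = 3.5286
Short position value = −(long value) = -¥3.53

-¥3.53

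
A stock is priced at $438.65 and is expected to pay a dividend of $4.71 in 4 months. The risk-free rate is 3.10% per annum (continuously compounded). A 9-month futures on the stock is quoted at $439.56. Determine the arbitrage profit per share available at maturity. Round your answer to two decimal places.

PV(dividends) I = 4.71·e^(−0.0310·4/12) = 4.6616
Fair futures F* = (S − I)·e^(rT) = (438.65 − 4.6616)·e^0.023250 = 433.9884 × 1.023522 = 444.1967
Market $439.56 < fair 444.1967: forward underpriced → reverse cash-and-carry (short the stock, invest proceeds at r, pay the dividends, go long the forward).
Profit at T = |F_mkt − F*| = |439.56 − 444.1967| = $4.64 per share

$4.64 per share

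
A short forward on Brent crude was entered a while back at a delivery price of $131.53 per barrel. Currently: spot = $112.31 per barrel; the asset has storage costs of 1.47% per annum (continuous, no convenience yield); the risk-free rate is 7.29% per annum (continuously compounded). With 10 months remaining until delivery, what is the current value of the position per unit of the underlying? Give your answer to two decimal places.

Current fair forward for the remaining 10 months: F = S·e^((r + u)·T), (r + u) = 0.0729 + 0.0147 = 0.0876
F = 112.31 · e^(0.0876 × 10/12) = 112.31 × 1.075731 = 120.8153
Value of long forward = (F − K)·e^(−rT) = (120.8153 − 131.53) · e^(−0.0729·10/12)
= -10.7147 × 0.941058 = -10.08
Short position value = −(long value) = $10.08

$10.08 per barrel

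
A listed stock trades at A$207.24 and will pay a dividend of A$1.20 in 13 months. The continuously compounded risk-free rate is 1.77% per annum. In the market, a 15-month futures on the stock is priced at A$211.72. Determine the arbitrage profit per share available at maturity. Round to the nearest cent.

PV(dividends) I = 1.20·e^(−0.0177·13/12) = 1.1772
Fair futures F* = (S − I)·e^(rT) = (207.24 − 1.1772)·e^0.022125 = 206.0628 × 1.022372 = 210.6728
Market A$211.72 > fair 210.6728: forward overpriced → cash-and-carry (borrow at r, buy the stock and collect the dividends, short the forward).
Profit at T = |F_mkt − F*| = |211.72 − 210.6728| = A$1.05 per share

A$1.05 per share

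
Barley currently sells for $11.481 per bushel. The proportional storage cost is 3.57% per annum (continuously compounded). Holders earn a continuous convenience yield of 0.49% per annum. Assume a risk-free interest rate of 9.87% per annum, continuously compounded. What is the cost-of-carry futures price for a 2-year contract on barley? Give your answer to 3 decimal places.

Net carry = r + u − y = 0.0987 + 0.0357 − 0.0049 = 0.1295
F = S·e^((r+u−y)T) = 11.481 · e^(0.1295 × 2) = 11.481 · e^0.259000
= 11.481 × 1.295634 = $14.875 per bushel

$14.875 per bushel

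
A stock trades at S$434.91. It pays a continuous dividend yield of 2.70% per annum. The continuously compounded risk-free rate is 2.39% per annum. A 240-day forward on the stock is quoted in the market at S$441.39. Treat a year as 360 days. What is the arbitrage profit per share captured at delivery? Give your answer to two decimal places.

Fair forward: F* = S·e^(carry·T), with carry = (r − q) = 0.0239 − 0.0270 = -0.0031
F* = 434.91 · e^(-0.0031 × 240/360) = 434.91 · e^-0.002067 = 434.91 × 0.997935 = S$434.0119
Market S$441.39 > fair S$434.0119: forward overpriced → cash-and-carry (buy spot, short the forward).
At maturity, profit = |F_mkt − F*| = |441.39 − 434.0119| = S$7.38 per share

S$7.38 per share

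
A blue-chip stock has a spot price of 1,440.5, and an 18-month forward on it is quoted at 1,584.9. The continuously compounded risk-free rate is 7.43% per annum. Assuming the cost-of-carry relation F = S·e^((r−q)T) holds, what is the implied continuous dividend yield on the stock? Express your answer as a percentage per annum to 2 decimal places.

1.06%

From F = S·e^((r−q)T): (r − q) = ln(F/S)/T
ln(1584.9/1440.5) = ln(1.100243) = 0.095531
(r − q) = 0.095531 / (18/12) = 0.063687
q = r − ln(F/S)/T = 0.0743 − 0.063687 = 0.010613
q = 1.06%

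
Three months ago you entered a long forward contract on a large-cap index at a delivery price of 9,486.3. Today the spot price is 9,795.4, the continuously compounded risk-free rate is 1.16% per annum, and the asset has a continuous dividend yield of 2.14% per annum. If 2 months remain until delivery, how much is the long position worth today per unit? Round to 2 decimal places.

292.55

Current fair forward for the remaining 2 months: F = S·e^((r − q)·T), (r − q) = 0.0116 − 0.0214 = -0.0098
F = 9795.4 · e^(-0.0098 × 2/12) = 9795.4 × 0.99836800 = 9779.4139
Value of long forward = (F − K)·e^(−rT) = (9779.4139 − 9486.3) · e^(−0.0116·2/12)
= 293.1139 × 0.99806853 = 292.55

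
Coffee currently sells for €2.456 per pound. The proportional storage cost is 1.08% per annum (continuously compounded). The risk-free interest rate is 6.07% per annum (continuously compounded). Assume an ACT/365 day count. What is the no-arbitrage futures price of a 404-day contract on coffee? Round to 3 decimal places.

€2.658 per pound

Net carry = r + u − y = 0.0607 + 0.0108 − 0.0000 = 0.0715
F = S·e^((r+u−y)T) = 2.456 · e^(0.0715 × 404/365) = 2.456 · e^0.079140
= 2.456 × 1.082356 = €2.658 per pound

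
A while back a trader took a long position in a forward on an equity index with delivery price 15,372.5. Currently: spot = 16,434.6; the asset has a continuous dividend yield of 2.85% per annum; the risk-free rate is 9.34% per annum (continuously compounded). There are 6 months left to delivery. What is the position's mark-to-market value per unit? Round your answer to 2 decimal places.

1530.96

Current fair forward for the remaining 6 months: F = S·e^((r − q)·T), (r − q) = 0.0934 − 0.0285 = 0.0649
F = 16434.6 · e^(0.0649 × 6/12) = 16434.6 × 1.03298224 = 16976.6499
Value of long forward = (F − K)·e^(−rT) = (16976.6499 − 15372.5) · e^(−0.0934·6/12)
= 1604.1499 × 0.95437367 = 1530.96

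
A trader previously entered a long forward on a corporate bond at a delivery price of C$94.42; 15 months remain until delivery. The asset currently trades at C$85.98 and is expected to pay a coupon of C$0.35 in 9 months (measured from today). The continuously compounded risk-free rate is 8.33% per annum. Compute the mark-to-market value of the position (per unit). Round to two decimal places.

PV(remaining coupons) I = 0.35·e^(−0.0833·9/12) = 0.3288
Current forward F = (S − I)·e^(rT) = (85.98 − 0.3288)·e^(0.0833·15/12) = 85.6512 × 1.109739 = 95.0505
Value (long) = (F − K)·e^(−rT) = (95.0505 − 94.42) × 0.901113 = 0.5682
Value = C$0.57

C$0.57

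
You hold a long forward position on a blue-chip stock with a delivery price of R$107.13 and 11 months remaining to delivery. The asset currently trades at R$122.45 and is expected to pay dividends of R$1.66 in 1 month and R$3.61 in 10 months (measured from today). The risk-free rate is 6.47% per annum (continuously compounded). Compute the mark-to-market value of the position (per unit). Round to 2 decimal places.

PV(remaining dividends) I = 1.66·e^(−0.0647·1/12) + 3.61·e^(−0.0647·10/12) = 5.0716
Current forward F = (S − I)·e^(rT) = (122.45 − 5.0716)·e^(0.0647·11/12) = 117.3784 × 1.061102 = 124.5505
Value (long) = (F − K)·e^(−rT) = (124.5505 − 107.13) × 0.942416 = 16.4174
Value = R$16.42

R$16.42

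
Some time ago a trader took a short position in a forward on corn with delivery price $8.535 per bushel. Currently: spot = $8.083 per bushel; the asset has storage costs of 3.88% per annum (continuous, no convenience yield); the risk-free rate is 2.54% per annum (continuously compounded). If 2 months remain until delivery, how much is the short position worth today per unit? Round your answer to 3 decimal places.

$0.364 per bushel

Current fair forward for the remaining 2 months: F = S·e^((r + u)·T), (r + u) = 0.0254 + 0.0388 = 0.0642
F = 8.083 · e^(0.0642 × 2/12) = 8.083 × 1.010757 = 8.1699
Value of long forward = (F − K)·e^(−rT) = (8.1699 − 8.535) · e^(−0.0254·2/12)
= -0.3651 × 0.995776 = -0.364
Short position value = −(long value) = $0.364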